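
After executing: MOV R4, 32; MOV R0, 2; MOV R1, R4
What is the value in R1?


Register state trace:
  MOV R4, 32  → R4 = 32
  MOV R0, 2  → R0 = 2
  MOV R1, R4  → R1 = 32
Final: R1 = 32

32


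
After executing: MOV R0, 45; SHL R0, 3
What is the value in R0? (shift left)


Register state trace:
  MOV R0, 45  → R0 = 45
  SHL R0, 3  → R0 = 45 << 3 = 45 * 2^3 = 360
Final: R0 = 360

360


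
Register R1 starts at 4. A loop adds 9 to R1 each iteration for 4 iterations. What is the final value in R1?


Starting value: R1 = 4
  Iter 1: R1 = 4 + 9 = 13
  Iter 2: R1 = 13 + 9 = 22
  Iter 3: R1 = 22 + 9 = 31
  Iter 4: R1 = 31 + 9 = 40
Final: R1 = 40

40


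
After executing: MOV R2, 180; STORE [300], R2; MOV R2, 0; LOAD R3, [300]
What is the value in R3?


Register and memory trace:
  MOV R2, 180  → R2 = 180
  STORE [300], R2  → mem[300] = 180
  MOV R2, 0  → R2 = 0
  LOAD R3, [300]  → R3 = mem[300] = 180
Final: R3 = 180

180


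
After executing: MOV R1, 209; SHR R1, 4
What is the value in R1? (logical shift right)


Register state trace:
  MOV R1, 209  → R1 = 209
  SHR R1, 4  → R1 = 209 >> 4 = 209 // 2^4 = 13
Final: R1 = 13

13


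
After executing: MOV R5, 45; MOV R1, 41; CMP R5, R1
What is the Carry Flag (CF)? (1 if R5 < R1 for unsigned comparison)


Register state trace:
  MOV R5, 45  → R5 = 45
  MOV R1, 41  → R1 = 41
  CMP R5, R1  → unsigned 45 - 41: no borrow
  45 >= 41, so CF = 0
CF = 0

0


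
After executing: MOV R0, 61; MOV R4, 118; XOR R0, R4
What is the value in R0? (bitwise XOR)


Register state trace:
  MOV R0, 61  → R0 = 61 (0b00111101)
  MOV R4, 118  → R4 = 118 (0b01110110)
  XOR R0, R4  → R0 = 61 XOR 118 = 75 (0b01001011)
Final: R0 = 75

75


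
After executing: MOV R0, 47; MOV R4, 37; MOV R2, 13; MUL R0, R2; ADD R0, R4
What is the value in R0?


Register state trace:
  MOV R0, 47  → R0 = 47
  MOV R4, 37  → R4 = 37
  MOV R2, 13  → R2 = 13
  MUL R0, R2  → R0 = 47 * 13 = 611
  ADD R0, R4  → R0 = 611 + 37 = 648
Final: R0 = 648

648


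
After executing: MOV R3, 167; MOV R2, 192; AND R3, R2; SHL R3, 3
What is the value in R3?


Register state trace:
  MOV R3, 167  → R3 = 167 (0b10100111)
  MOV R2, 192  → R2 = 192 (0b11000000)
  AND R3, R2  → R3 = 167 AND 192 = 128 (0b10000000)
  SHL R3, 3  → R3 = 128 << 3 = 1024
Final: R3 = 1024

1024


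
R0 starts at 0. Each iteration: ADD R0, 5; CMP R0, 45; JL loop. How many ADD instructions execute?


Loop trace (R0 starts at 0, target 45, step 5):
  ADD #1: R0 = 0 + 5 = 5  → 5 < 45, loop
  ADD #2: R0 = 5 + 5 = 10  → 10 < 45, loop
  ADD #3: R0 = 10 + 5 = 15  → 15 < 45, loop
  ADD #4: R0 = 15 + 5 = 20  → 20 < 45, loop
  ADD #5: R0 = 20 + 5 = 25  → 25 < 45, loop
  ADD #6: R0 = 25 + 5 = 30  → 30 < 45, loop
  ADD #7: R0 = 30 + 5 = 35  → 35 < 45, loop
  ADD #8: R0 = 35 + 5 = 40  → 40 < 45, loop
  ADD #9: R0 = 40 + 5 = 45  → 45 >= 45, exit
Total ADD instructions: 9

9


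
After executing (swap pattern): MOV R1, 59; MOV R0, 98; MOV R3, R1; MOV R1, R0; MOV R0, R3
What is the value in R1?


Register state trace (swap pattern):
  MOV R1, 59  → R1 = 59
  MOV R0, 98  → R0 = 98
  MOV R3, R1  → R3 = 59  (save R1)
  MOV R1, R0  → R1 = 98  (R1 gets R0's value)
  MOV R0, R3  → R0 = 59  (R0 gets saved value)
Final: R1 = 98

98


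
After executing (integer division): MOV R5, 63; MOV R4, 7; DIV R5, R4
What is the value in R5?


Register state trace:
  MOV R5, 63  → R5 = 63
  MOV R4, 7  → R4 = 7
  DIV R5, R4  → R5 = 63 // 7 = 9
Final: R5 = 9

9


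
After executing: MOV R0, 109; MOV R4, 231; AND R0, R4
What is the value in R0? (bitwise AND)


Register state trace:
  MOV R0, 109  → R0 = 109 (0b01101101)
  MOV R4, 231  → R4 = 231 (0b11100111)
  AND R0, R4  → R0 = 109 AND 231 = 101 (0b01100101)
Final: R0 = 101

101


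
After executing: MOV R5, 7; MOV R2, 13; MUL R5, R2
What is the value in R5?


Register state trace:
  MOV R5, 7  → R5 = 7
  MOV R2, 13  → R2 = 13
  MUL R5, R2  → R5 = 7 * 13 = 91
Final: R5 = 91

91


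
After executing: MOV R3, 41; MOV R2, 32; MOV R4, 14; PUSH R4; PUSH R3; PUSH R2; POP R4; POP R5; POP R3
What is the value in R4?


Stack trace (top is rightmost):
  MOV R3, 41  → R3 = 41
  MOV R2, 32  → R2 = 32
  MOV R4, 14  → R4 = 14
  PUSH R4  → stack: [14]
  PUSH R3  → stack: [14, 41]
  PUSH R2  → stack: [14, 41, 32]
  POP R4  → R4 = 32, stack: [14, 41]
  POP R5  → R5 = 41, stack: [14]
  POP R3  → R3 = 14, stack: []
Final: R4 = 32

32


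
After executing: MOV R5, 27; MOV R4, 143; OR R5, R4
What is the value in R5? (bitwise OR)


Register state trace:
  MOV R5, 27  → R5 = 27 (0b00011011)
  MOV R4, 143  → R4 = 143 (0b10001111)
  OR R5, R4   → R5 = 27 OR 143 = 159 (0b10011111)
Final: R5 = 159

159


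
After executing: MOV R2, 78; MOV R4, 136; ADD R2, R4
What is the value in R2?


Register state trace:
  MOV R2, 78  → R2 = 78
  MOV R4, 136  → R4 = 136
  ADD R2, R4  → R2 = 78 + 136 = 214
Final: R2 = 214

214


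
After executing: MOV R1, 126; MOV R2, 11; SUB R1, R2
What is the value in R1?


Register state trace:
  MOV R1, 126  → R1 = 126
  MOV R2, 11  → R2 = 11
  SUB R1, R2  → R1 = 126 - 11 = 115
Final: R1 = 115

115


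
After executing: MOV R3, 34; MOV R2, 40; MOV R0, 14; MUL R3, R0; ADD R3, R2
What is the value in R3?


Register state trace:
  MOV R3, 34  → R3 = 34
  MOV R2, 40  → R2 = 40
  MOV R0, 14  → R0 = 14
  MUL R3, R0  → R3 = 34 * 14 = 476
  ADD R3, R2  → R3 = 476 + 40 = 516
Final: R3 = 516

516


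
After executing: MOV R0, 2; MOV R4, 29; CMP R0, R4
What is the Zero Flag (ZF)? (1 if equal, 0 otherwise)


Register state trace:
  MOV R0, 2  → R0 = 2
  MOV R4, 29  → R4 = 29
  CMP R0, R4  → computes 2 - 29 = -27
  Result is nonzero, so values are not equal
ZF = 0

0


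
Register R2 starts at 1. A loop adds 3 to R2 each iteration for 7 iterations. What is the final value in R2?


Starting value: R2 = 1
  Iter 1: R2 = 1 + 3 = 4
  Iter 2: R2 = 4 + 3 = 7
  Iter 3: R2 = 7 + 3 = 10
  Iter 4: R2 = 10 + 3 = 13
  Iter 5: R2 = 13 + 3 = 16
  Iter 6: R2 = 16 + 3 = 19
  Iter 7: R2 = 19 + 3 = 22
Final: R2 = 22

22


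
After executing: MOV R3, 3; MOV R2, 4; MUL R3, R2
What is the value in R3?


Register state trace:
  MOV R3, 3  → R3 = 3
  MOV R2, 4  → R2 = 4
  MUL R3, R2  → R3 = 3 * 4 = 12
Final: R3 = 12

12


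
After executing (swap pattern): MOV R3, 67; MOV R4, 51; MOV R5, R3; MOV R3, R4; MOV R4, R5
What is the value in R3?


Register state trace (swap pattern):
  MOV R3, 67  → R3 = 67
  MOV R4, 51  → R4 = 51
  MOV R5, R3  → R5 = 67  (save R3)
  MOV R3, R4  → R3 = 51  (R3 gets R4's value)
  MOV R4, R5  → R4 = 67  (R4 gets saved value)
Final: R3 = 51

51


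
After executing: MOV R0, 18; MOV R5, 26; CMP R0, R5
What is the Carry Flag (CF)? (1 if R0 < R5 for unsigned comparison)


Register state trace:
  MOV R0, 18  → R0 = 18
  MOV R5, 26  → R5 = 26
  CMP R0, R5  → unsigned 18 - 26: borrow occurs
  18 < 26, so CF = 1
CF = 1

1


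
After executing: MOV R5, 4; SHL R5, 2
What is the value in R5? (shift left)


Register state trace:
  MOV R5, 4  → R5 = 4
  SHL R5, 2  → R5 = 4 << 2 = 4 * 2^2 = 16
Final: R5 = 16

16


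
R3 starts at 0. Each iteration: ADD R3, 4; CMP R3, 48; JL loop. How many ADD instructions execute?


Loop trace (R3 starts at 0, target 48, step 4):
  ADD #1: R3 = 0 + 4 = 4  → 4 < 48, loop
  ADD #2: R3 = 4 + 4 = 8  → 8 < 48, loop
  ADD #3: R3 = 8 + 4 = 12  → 12 < 48, loop
  ADD #4: R3 = 12 + 4 = 16  → 16 < 48, loop
  ADD #5: R3 = 16 + 4 = 20  → 20 < 48, loop
  ADD #6: R3 = 20 + 4 = 24  → 24 < 48, loop
  ADD #7: R3 = 24 + 4 = 28  → 28 < 48, loop
  ADD #8: R3 = 28 + 4 = 32  → 32 < 48, loop
  ADD #9: R3 = 32 + 4 = 36  → 36 < 48, loop
  ADD #10: R3 = 36 + 4 = 40  → 40 < 48, loop
  ADD #11: R3 = 40 + 4 = 44  → 44 < 48, loop
  ADD #12: R3 = 44 + 4 = 48  → 48 >= 48, exit
Total ADD instructions: 12

12


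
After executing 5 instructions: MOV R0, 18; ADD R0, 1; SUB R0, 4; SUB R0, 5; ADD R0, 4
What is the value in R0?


Register state trace:
  MOV R0, 18  → R0 = 18
  ADD R0, 1  → R0 = 18 + 1 = 19
  SUB R0, 4  → R0 = 19 - 4 = 15
  SUB R0, 5  → R0 = 15 - 5 = 10
  ADD R0, 4  → R0 = 10 + 4 = 14
Final: R0 = 14

14


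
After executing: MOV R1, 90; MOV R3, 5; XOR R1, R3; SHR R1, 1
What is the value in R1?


Register state trace:
  MOV R1, 90  → R1 = 90 (0b01011010)
  MOV R3, 5  → R3 = 5 (0b00000101)
  XOR R1, R3  → R1 = 90 XOR 5 = 95 (0b01011111)
  SHR R1, 1  → R1 = 95 >> 1 = 47
Final: R1 = 47

47


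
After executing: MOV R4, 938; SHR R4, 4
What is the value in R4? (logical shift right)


Register state trace:
  MOV R4, 938  → R4 = 938
  SHR R4, 4  → R4 = 938 >> 4 = 938 // 2^4 = 58
Final: R4 = 58

58


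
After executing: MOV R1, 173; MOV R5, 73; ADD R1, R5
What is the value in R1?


Register state trace:
  MOV R1, 173  → R1 = 173
  MOV R5, 73  → R5 = 73
  ADD R1, R5  → R1 = 173 + 73 = 246
Final: R1 = 246

246


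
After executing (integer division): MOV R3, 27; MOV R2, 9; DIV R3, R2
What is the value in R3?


Register state trace:
  MOV R3, 27  → R3 = 27
  MOV R2, 9  → R2 = 9
  DIV R3, R2  → R3 = 27 // 9 = 3
Final: R3 = 3

3


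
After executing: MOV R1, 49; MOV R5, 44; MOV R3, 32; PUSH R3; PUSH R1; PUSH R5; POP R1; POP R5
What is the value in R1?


Stack trace (top is rightmost):
  MOV R1, 49  → R1 = 49
  MOV R5, 44  → R5 = 44
  MOV R3, 32  → R3 = 32
  PUSH R3  → stack: [32]
  PUSH R1  → stack: [32, 49]
  PUSH R5  → stack: [32, 49, 44]
  POP R1  → R1 = 44, stack: [32, 49]
  POP R5  → R5 = 49, stack: [32]
Final: R1 = 44

44


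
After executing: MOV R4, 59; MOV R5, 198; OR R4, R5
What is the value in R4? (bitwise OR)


Register state trace:
  MOV R4, 59  → R4 = 59 (0b00111011)
  MOV R5, 198  → R5 = 198 (0b11000110)
  OR R4, R5   → R4 = 59 OR 198 = 255 (0b11111111)
Final: R4 = 255

255


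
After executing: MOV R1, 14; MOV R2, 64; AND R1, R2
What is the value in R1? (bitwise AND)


Register state trace:
  MOV R1, 14  → R1 = 14 (0b00001110)
  MOV R2, 64  → R2 = 64 (0b01000000)
  AND R1, R2  → R1 = 14 AND 64 = 0 (0b00000000)
Final: R1 = 0

0


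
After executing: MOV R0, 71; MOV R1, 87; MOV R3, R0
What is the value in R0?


Register state trace:
  MOV R0, 71  → R0 = 71
  MOV R1, 87  → R1 = 87
  MOV R3, R0  → R3 = 71
Final: R0 = 71

71


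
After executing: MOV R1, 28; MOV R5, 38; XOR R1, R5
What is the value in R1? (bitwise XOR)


Register state trace:
  MOV R1, 28  → R1 = 28 (0b00011100)
  MOV R5, 38  → R5 = 38 (0b00100110)
  XOR R1, R5  → R1 = 28 XOR 38 = 58 (0b00111010)
Final: R1 = 58

58


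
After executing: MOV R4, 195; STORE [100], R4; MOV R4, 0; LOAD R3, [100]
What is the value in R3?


Register and memory trace:
  MOV R4, 195  → R4 = 195
  STORE [100], R4  → mem[100] = 195
  MOV R4, 0  → R4 = 0
  LOAD R3, [100]  → R3 = mem[100] = 195
Final: R3 = 195

195


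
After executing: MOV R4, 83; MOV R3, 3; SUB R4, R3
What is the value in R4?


Register state trace:
  MOV R4, 83  → R4 = 83
  MOV R3, 3  → R3 = 3
  SUB R4, R3  → R4 = 83 - 3 = 80
Final: R4 = 80

80


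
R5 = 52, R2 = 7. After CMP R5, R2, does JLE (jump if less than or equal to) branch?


Trace:
  R5 = 52, R2 = 7
  CMP R5, R2  → compares 52 vs 7
  JLE checks: is 52 less than or equal to 7?
  52 > 7, so condition is false
Branch taken: No

No


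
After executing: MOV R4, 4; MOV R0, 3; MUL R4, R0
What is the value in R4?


Register state trace:
  MOV R4, 4  → R4 = 4
  MOV R0, 3  → R0 = 3
  MUL R4, R0  → R4 = 4 * 3 = 12
Final: R4 = 12

12


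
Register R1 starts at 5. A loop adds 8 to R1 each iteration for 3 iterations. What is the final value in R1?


Starting value: R1 = 5
  Iter 1: R1 = 5 + 8 = 13
  Iter 2: R1 = 13 + 8 = 21
  Iter 3: R1 = 21 + 8 = 29
Final: R1 = 29

29


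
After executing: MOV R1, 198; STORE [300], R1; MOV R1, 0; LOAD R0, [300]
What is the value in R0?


Register and memory trace:
  MOV R1, 198  → R1 = 198
  STORE [300], R1  → mem[300] = 198
  MOV R1, 0  → R1 = 0
  LOAD R0, [300]  → R0 = mem[300] = 198
Final: R0 = 198

198


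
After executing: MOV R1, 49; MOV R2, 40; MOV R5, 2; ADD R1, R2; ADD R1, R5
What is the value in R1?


Register state trace:
  MOV R1, 49  → R1 = 49
  MOV R2, 40  → R2 = 40
  MOV R5, 2  → R5 = 2
  ADD R1, R2  → R1 = 49 + 40 = 89
  ADD R1, R5  → R1 = 89 + 2 = 91
Final: R1 = 91

91


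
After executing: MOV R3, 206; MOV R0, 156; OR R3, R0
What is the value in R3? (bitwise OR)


Register state trace:
  MOV R3, 206  → R3 = 206 (0b11001110)
  MOV R0, 156  → R0 = 156 (0b10011100)
  OR R3, R0   → R3 = 206 OR 156 = 222 (0b11011110)
Final: R3 = 222

222


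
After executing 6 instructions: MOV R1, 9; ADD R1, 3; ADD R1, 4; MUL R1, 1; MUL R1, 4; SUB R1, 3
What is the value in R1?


Register state trace:
  MOV R1, 9  → R1 = 9
  ADD R1, 3  → R1 = 9 + 3 = 12
  ADD R1, 4  → R1 = 12 + 4 = 16
  MUL R1, 1  → R1 = 16 * 1 = 16
  MUL R1, 4  → R1 = 16 * 4 = 64
  SUB R1, 3  → R1 = 64 - 3 = 61
Final: R1 = 61

61


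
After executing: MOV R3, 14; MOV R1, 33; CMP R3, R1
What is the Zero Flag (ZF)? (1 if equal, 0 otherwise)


Register state trace:
  MOV R3, 14  → R3 = 14
  MOV R1, 33  → R1 = 33
  CMP R3, R1  → computes 14 - 33 = -19
  Result is nonzero, so values are not equal
ZF = 0

0


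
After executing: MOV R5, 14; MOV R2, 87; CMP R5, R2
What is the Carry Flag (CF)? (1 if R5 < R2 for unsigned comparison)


Register state trace:
  MOV R5, 14  → R5 = 14
  MOV R2, 87  → R2 = 87
  CMP R5, R2  → unsigned 14 - 87: borrow occurs
  14 < 87, so CF = 1
CF = 1

1


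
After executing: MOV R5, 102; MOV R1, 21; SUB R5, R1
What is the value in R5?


Register state trace:
  MOV R5, 102  → R5 = 102
  MOV R1, 21  → R1 = 21
  SUB R5, R1  → R5 = 102 - 21 = 81
Final: R5 = 81

81


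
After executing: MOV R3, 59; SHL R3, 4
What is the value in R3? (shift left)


Register state trace:
  MOV R3, 59  → R3 = 59
  SHL R3, 4  → R3 = 59 << 4 = 59 * 2^4 = 944
Final: R3 = 944

944


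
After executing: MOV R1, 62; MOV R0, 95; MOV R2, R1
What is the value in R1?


Register state trace:
  MOV R1, 62  → R1 = 62
  MOV R0, 95  → R0 = 95
  MOV R2, R1  → R2 = 62
Final: R1 = 62

62


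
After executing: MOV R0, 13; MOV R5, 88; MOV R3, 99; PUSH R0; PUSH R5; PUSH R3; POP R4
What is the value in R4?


Stack trace (top is rightmost):
  MOV R0, 13  → R0 = 13
  MOV R5, 88  → R5 = 88
  MOV R3, 99  → R3 = 99
  PUSH R0  → stack: [13]
  PUSH R5  → stack: [13, 88]
  PUSH R3  → stack: [13, 88, 99]
  POP R4  → R4 = 99, stack: [13, 88]
Final: R4 = 99

99


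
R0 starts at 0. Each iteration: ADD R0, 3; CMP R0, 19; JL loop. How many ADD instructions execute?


Loop trace (R0 starts at 0, target 19, step 3):
  ADD #1: R0 = 0 + 3 = 3  → 3 < 19, loop
  ADD #2: R0 = 3 + 3 = 6  → 6 < 19, loop
  ADD #3: R0 = 6 + 3 = 9  → 9 < 19, loop
  ADD #4: R0 = 9 + 3 = 12  → 12 < 19, loop
  ADD #5: R0 = 12 + 3 = 15  → 15 < 19, loop
  ADD #6: R0 = 15 + 3 = 18  → 18 < 19, loop
  ADD #7: R0 = 18 + 3 = 21  → 21 >= 19, exit
Total ADD instructions: 7

7


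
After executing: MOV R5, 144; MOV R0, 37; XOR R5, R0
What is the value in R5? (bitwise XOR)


Register state trace:
  MOV R5, 144  → R5 = 144 (0b10010000)
  MOV R0, 37  → R0 = 37 (0b00100101)
  XOR R5, R0  → R5 = 144 XOR 37 = 181 (0b10110101)
Final: R5 = 181

181


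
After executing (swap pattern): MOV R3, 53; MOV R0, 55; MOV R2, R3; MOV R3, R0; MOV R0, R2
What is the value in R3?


Register state trace (swap pattern):
  MOV R3, 53  → R3 = 53
  MOV R0, 55  → R0 = 55
  MOV R2, R3  → R2 = 53  (save R3)
  MOV R3, R0  → R3 = 55  (R3 gets R0's value)
  MOV R0, R2  → R0 = 53  (R0 gets saved value)
Final: R3 = 55

55


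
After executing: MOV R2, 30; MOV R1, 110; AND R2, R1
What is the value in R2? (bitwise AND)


Register state trace:
  MOV R2, 30  → R2 = 30 (0b00011110)
  MOV R1, 110  → R1 = 110 (0b01101110)
  AND R2, R1  → R2 = 30 AND 110 = 14 (0b00001110)
Final: R2 = 14

14


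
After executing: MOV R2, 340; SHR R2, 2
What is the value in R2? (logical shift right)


Register state trace:
  MOV R2, 340  → R2 = 340
  SHR R2, 2  → R2 = 340 >> 2 = 340 // 2^2 = 85
Final: R2 = 85

85


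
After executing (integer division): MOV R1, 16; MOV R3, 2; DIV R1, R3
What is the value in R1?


Register state trace:
  MOV R1, 16  → R1 = 16
  MOV R3, 2  → R3 = 2
  DIV R1, R3  → R1 = 16 // 2 = 8
Final: R1 = 8

8


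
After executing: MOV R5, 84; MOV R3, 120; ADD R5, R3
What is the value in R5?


Register state trace:
  MOV R5, 84  → R5 = 84
  MOV R3, 120  → R3 = 120
  ADD R5, R3  → R5 = 84 + 120 = 204
Final: R5 = 204

204


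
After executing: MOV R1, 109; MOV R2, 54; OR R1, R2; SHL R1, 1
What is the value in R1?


Register state trace:
  MOV R1, 109  → R1 = 109 (0b01101101)
  MOV R2, 54  → R2 = 54 (0b00110110)
  OR R1, R2  → R1 = 109 OR 54 = 127 (0b01111111)
  SHL R1, 1  → R1 = 127 << 1 = 254
Final: R1 = 254

254


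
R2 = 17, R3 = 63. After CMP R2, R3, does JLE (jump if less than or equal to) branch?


Trace:
  R2 = 17, R3 = 63
  CMP R2, R3  → compares 17 vs 63
  JLE checks: is 17 less than or equal to 63?
  17 < 63, so condition is true
Branch taken: Yes

Yes


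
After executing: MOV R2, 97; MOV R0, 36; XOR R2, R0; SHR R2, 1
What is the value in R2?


Register state trace:
  MOV R2, 97  → R2 = 97 (0b01100001)
  MOV R0, 36  → R0 = 36 (0b00100100)
  XOR R2, R0  → R2 = 97 XOR 36 = 69 (0b01000101)
  SHR R2, 1  → R2 = 69 >> 1 = 34
Final: R2 = 34

34


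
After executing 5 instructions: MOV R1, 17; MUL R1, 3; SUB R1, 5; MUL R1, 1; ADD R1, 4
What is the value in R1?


Register state trace:
  MOV R1, 17  → R1 = 17
  MUL R1, 3  → R1 = 17 * 3 = 51
  SUB R1, 5  → R1 = 51 - 5 = 46
  MUL R1, 1  → R1 = 46 * 1 = 46
  ADD R1, 4  → R1 = 46 + 4 = 50
Final: R1 = 50

50


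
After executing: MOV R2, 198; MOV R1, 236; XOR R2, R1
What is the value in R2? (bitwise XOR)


Register state trace:
  MOV R2, 198  → R2 = 198 (0b11000110)
  MOV R1, 236  → R1 = 236 (0b11101100)
  XOR R2, R1  → R2 = 198 XOR 236 = 42 (0b00101010)
Final: R2 = 42

42


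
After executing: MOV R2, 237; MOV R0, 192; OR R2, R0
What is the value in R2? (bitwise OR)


Register state trace:
  MOV R2, 237  → R2 = 237 (0b11101101)
  MOV R0, 192  → R0 = 192 (0b11000000)
  OR R2, R0   → R2 = 237 OR 192 = 237 (0b11101101)
Final: R2 = 237

237


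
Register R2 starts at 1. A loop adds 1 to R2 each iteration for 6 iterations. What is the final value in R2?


Starting value: R2 = 1
  Iter 1: R2 = 1 + 1 = 2
  Iter 2: R2 = 2 + 1 = 3
  Iter 3: R2 = 3 + 1 = 4
  Iter 4: R2 = 4 + 1 = 5
  Iter 5: R2 = 5 + 1 = 6
  Iter 6: R2 = 6 + 1 = 7
Final: R2 = 7

7


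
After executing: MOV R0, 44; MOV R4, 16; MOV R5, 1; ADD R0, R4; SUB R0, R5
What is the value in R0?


Register state trace:
  MOV R0, 44  → R0 = 44
  MOV R4, 16  → R4 = 16
  MOV R5, 1  → R5 = 1
  ADD R0, R4  → R0 = 44 + 16 = 60
  SUB R0, R5  → R0 = 60 - 1 = 59
Final: R0 = 59

59


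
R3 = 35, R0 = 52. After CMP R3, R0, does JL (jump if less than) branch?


Trace:
  R3 = 35, R0 = 52
  CMP R3, R0  → compares 35 vs 52
  JL checks: is 35 less than 52?
  35 < 52, so condition is true
Branch taken: Yes

Yes


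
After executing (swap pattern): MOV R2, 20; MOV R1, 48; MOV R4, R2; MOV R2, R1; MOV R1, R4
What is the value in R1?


Register state trace (swap pattern):
  MOV R2, 20  → R2 = 20
  MOV R1, 48  → R1 = 48
  MOV R4, R2  → R4 = 20  (save R2)
  MOV R2, R1  → R2 = 48  (R2 gets R1's value)
  MOV R1, R4  → R1 = 20  (R1 gets saved value)
Final: R1 = 20

20


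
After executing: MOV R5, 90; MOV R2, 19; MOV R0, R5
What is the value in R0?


Register state trace:
  MOV R5, 90  → R5 = 90
  MOV R2, 19  → R2 = 19
  MOV R0, R5  → R0 = 90
Final: R0 = 90

90


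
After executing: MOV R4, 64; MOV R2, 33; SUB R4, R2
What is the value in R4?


Register state trace:
  MOV R4, 64  → R4 = 64
  MOV R2, 33  → R2 = 33
  SUB R4, R2  → R4 = 64 - 33 = 31
Final: R4 = 31

31


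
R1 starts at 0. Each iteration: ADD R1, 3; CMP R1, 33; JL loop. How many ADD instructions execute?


Loop trace (R1 starts at 0, target 33, step 3):
  ADD #1: R1 = 0 + 3 = 3  → 3 < 33, loop
  ADD #2: R1 = 3 + 3 = 6  → 6 < 33, loop
  ADD #3: R1 = 6 + 3 = 9  → 9 < 33, loop
  ADD #4: R1 = 9 + 3 = 12  → 12 < 33, loop
  ADD #5: R1 = 12 + 3 = 15  → 15 < 33, loop
  ADD #6: R1 = 15 + 3 = 18  → 18 < 33, loop
  ADD #7: R1 = 18 + 3 = 21  → 21 < 33, loop
  ADD #8: R1 = 21 + 3 = 24  → 24 < 33, loop
  ADD #9: R1 = 24 + 3 = 27  → 27 < 33, loop
  ADD #10: R1 = 27 + 3 = 30  → 30 < 33, loop
  ADD #11: R1 = 30 + 3 = 33  → 33 >= 33, exit
Total ADD instructions: 11

11


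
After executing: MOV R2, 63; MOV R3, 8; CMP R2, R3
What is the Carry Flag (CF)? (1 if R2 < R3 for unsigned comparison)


Register state trace:
  MOV R2, 63  → R2 = 63
  MOV R3, 8  → R3 = 8
  CMP R2, R3  → unsigned 63 - 8: no borrow
  63 >= 8, so CF = 0
CF = 0

0


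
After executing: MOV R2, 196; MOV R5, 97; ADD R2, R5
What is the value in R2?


Register state trace:
  MOV R2, 196  → R2 = 196
  MOV R5, 97  → R5 = 97
  ADD R2, R5  → R2 = 196 + 97 = 293
Final: R2 = 293

293


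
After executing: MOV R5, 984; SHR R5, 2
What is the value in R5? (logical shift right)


Register state trace:
  MOV R5, 984  → R5 = 984
  SHR R5, 2  → R5 = 984 >> 2 = 984 // 2^2 = 246
Final: R5 = 246

246


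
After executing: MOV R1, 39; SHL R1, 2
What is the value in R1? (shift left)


Register state trace:
  MOV R1, 39  → R1 = 39
  SHL R1, 2  → R1 = 39 << 2 = 39 * 2^2 = 156
Final: R1 = 156

156


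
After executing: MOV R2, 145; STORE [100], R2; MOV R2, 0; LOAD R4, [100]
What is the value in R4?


Register and memory trace:
  MOV R2, 145  → R2 = 145
  STORE [100], R2  → mem[100] = 145
  MOV R2, 0  → R2 = 0
  LOAD R4, [100]  → R4 = mem[100] = 145
Final: R4 = 145

145


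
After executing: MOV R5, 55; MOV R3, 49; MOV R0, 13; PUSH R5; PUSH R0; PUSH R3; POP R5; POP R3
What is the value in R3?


Stack trace (top is rightmost):
  MOV R5, 55  → R5 = 55
  MOV R3, 49  → R3 = 49
  MOV R0, 13  → R0 = 13
  PUSH R5  → stack: [55]
  PUSH R0  → stack: [55, 13]
  PUSH R3  → stack: [55, 13, 49]
  POP R5  → R5 = 49, stack: [55, 13]
  POP R3  → R3 = 13, stack: [55]
Final: R3 = 13

13


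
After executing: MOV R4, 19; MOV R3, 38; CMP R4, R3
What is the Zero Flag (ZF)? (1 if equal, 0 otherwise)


Register state trace:
  MOV R4, 19  → R4 = 19
  MOV R3, 38  → R3 = 38
  CMP R4, R3  → computes 19 - 38 = -19
  Result is nonzero, so values are not equal
ZF = 0

0


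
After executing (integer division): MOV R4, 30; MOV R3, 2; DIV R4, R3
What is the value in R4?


Register state trace:
  MOV R4, 30  → R4 = 30
  MOV R3, 2  → R3 = 2
  DIV R4, R3  → R4 = 30 // 2 = 15
Final: R4 = 15

15


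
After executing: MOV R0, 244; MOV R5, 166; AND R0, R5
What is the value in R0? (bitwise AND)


Register state trace:
  MOV R0, 244  → R0 = 244 (0b11110100)
  MOV R5, 166  → R5 = 166 (0b10100110)
  AND R0, R5  → R0 = 244 AND 166 = 164 (0b10100100)
Final: R0 = 164

164


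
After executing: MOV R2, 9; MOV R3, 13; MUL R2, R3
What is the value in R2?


Register state trace:
  MOV R2, 9  → R2 = 9
  MOV R3, 13  → R3 = 13
  MUL R2, R3  → R2 = 9 * 13 = 117
Final: R2 = 117

117


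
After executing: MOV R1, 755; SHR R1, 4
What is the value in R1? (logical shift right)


Register state trace:
  MOV R1, 755  → R1 = 755
  SHR R1, 4  → R1 = 755 >> 4 = 755 // 2^4 = 47
Final: R1 = 47

47


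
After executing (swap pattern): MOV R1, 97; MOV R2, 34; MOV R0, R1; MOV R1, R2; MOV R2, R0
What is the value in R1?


Register state trace (swap pattern):
  MOV R1, 97  → R1 = 97
  MOV R2, 34  → R2 = 34
  MOV R0, R1  → R0 = 97  (save R1)
  MOV R1, R2  → R1 = 34  (R1 gets R2's value)
  MOV R2, R0  → R2 = 97  (R2 gets saved value)
Final: R1 = 34

34


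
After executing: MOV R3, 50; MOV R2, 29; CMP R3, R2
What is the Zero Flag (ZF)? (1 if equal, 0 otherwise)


Register state trace:
  MOV R3, 50  → R3 = 50
  MOV R2, 29  → R2 = 29
  CMP R3, R2  → computes 50 - 29 = 21
  Result is nonzero, so values are not equal
ZF = 0

0


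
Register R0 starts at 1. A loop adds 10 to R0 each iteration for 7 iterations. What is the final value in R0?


Starting value: R0 = 1
  Iter 1: R0 = 1 + 10 = 11
  Iter 2: R0 = 11 + 10 = 21
  Iter 3: R0 = 21 + 10 = 31
  Iter 4: R0 = 31 + 10 = 41
  Iter 5: R0 = 41 + 10 = 51
  Iter 6: R0 = 51 + 10 = 61
  Iter 7: R0 = 61 + 10 = 71
Final: R0 = 71

71


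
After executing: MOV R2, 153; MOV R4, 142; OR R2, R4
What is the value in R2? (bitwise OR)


Register state trace:
  MOV R2, 153  → R2 = 153 (0b10011001)
  MOV R4, 142  → R4 = 142 (0b10001110)
  OR R2, R4   → R2 = 153 OR 142 = 159 (0b10011111)
Final: R2 = 159

159


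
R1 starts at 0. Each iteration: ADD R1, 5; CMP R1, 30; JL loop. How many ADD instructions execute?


Loop trace (R1 starts at 0, target 30, step 5):
  ADD #1: R1 = 0 + 5 = 5  → 5 < 30, loop
  ADD #2: R1 = 5 + 5 = 10  → 10 < 30, loop
  ADD #3: R1 = 10 + 5 = 15  → 15 < 30, loop
  ADD #4: R1 = 15 + 5 = 20  → 20 < 30, loop
  ADD #5: R1 = 20 + 5 = 25  → 25 < 30, loop
  ADD #6: R1 = 25 + 5 = 30  → 30 >= 30, exit
Total ADD instructions: 6

6


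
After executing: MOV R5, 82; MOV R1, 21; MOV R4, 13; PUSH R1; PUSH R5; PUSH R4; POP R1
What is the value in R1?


Stack trace (top is rightmost):
  MOV R5, 82  → R5 = 82
  MOV R1, 21  → R1 = 21
  MOV R4, 13  → R4 = 13
  PUSH R1  → stack: [21]
  PUSH R5  → stack: [21, 82]
  PUSH R4  → stack: [21, 82, 13]
  POP R1  → R1 = 13, stack: [21, 82]
Final: R1 = 13

13


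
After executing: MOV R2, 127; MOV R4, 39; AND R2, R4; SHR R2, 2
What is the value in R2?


Register state trace:
  MOV R2, 127  → R2 = 127 (0b01111111)
  MOV R4, 39  → R4 = 39 (0b00100111)
  AND R2, R4  → R2 = 127 AND 39 = 39 (0b00100111)
  SHR R2, 2  → R2 = 39 >> 2 = 9
Final: R2 = 9

9


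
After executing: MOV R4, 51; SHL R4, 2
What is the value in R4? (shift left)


Register state trace:
  MOV R4, 51  → R4 = 51
  SHL R4, 2  → R4 = 51 << 2 = 51 * 2^2 = 204
Final: R4 = 204

204


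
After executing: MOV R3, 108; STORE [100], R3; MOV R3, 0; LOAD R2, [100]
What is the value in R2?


Register and memory trace:
  MOV R3, 108  → R3 = 108
  STORE [100], R3  → mem[100] = 108
  MOV R3, 0  → R3 = 0
  LOAD R2, [100]  → R2 = mem[100] = 108
Final: R2 = 108

108


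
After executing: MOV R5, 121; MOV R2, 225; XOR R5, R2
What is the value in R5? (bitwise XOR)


Register state trace:
  MOV R5, 121  → R5 = 121 (0b01111001)
  MOV R2, 225  → R2 = 225 (0b11100001)
  XOR R5, R2  → R5 = 121 XOR 225 = 152 (0b10011000)
Final: R5 = 152

152


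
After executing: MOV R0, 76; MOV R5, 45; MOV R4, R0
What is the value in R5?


Register state trace:
  MOV R0, 76  → R0 = 76
  MOV R5, 45  → R5 = 45
  MOV R4, R0  → R4 = 76
Final: R5 = 45

45


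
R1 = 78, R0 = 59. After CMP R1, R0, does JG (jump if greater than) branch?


Trace:
  R1 = 78, R0 = 59
  CMP R1, R0  → compares 78 vs 59
  JG checks: is 78 greater than 59?
  78 > 59, so condition is true
Branch taken: Yes

Yes


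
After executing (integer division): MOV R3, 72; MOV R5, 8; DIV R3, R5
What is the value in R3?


Register state trace:
  MOV R3, 72  → R3 = 72
  MOV R5, 8  → R5 = 8
  DIV R3, R5  → R3 = 72 // 8 = 9
Final: R3 = 9

9


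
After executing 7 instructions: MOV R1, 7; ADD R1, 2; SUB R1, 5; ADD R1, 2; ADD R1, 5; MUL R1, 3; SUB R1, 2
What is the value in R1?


Register state trace:
  MOV R1, 7  → R1 = 7
  ADD R1, 2  → R1 = 7 + 2 = 9
  SUB R1, 5  → R1 = 9 - 5 = 4
  ADD R1, 2  → R1 = 4 + 2 = 6
  ADD R1, 5  → R1 = 6 + 5 = 11
  MUL R1, 3  → R1 = 11 * 3 = 33
  SUB R1, 2  → R1 = 33 - 2 = 31
Final: R1 = 31

31


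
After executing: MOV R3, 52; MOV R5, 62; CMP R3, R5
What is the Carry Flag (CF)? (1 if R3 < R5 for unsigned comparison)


Register state trace:
  MOV R3, 52  → R3 = 52
  MOV R5, 62  → R5 = 62
  CMP R3, R5  → unsigned 52 - 62: borrow occurs
  52 < 62, so CF = 1
CF = 1

1


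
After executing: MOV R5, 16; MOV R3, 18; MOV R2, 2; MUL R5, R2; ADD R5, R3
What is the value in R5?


Register state trace:
  MOV R5, 16  → R5 = 16
  MOV R3, 18  → R3 = 18
  MOV R2, 2  → R2 = 2
  MUL R5, R2  → R5 = 16 * 2 = 32
  ADD R5, R3  → R5 = 32 + 18 = 50
Final: R5 = 50

50


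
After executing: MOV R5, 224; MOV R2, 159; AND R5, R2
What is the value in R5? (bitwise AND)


Register state trace:
  MOV R5, 224  → R5 = 224 (0b11100000)
  MOV R2, 159  → R2 = 159 (0b10011111)
  AND R5, R2  → R5 = 224 AND 159 = 128 (0b10000000)
Final: R5 = 128

128


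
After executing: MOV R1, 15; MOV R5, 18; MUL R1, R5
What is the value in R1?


Register state trace:
  MOV R1, 15  → R1 = 15
  MOV R5, 18  → R5 = 18
  MUL R1, R5  → R1 = 15 * 18 = 270
Final: R1 = 270

270


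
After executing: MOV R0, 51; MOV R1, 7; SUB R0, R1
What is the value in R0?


Register state trace:
  MOV R0, 51  → R0 = 51
  MOV R1, 7  → R1 = 7
  SUB R0, R1  → R0 = 51 - 7 = 44
Final: R0 = 44

44


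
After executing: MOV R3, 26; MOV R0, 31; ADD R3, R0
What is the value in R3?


Register state trace:
  MOV R3, 26  → R3 = 26
  MOV R0, 31  → R0 = 31
  ADD R3, R0  → R3 = 26 + 31 = 57
Final: R3 = 57

57


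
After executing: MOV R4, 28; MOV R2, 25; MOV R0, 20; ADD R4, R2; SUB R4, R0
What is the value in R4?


Register state trace:
  MOV R4, 28  → R4 = 28
  MOV R2, 25  → R2 = 25
  MOV R0, 20  → R0 = 20
  ADD R4, R2  → R4 = 28 + 25 = 53
  SUB R4, R0  → R4 = 53 - 20 = 33
Final: R4 = 33

33


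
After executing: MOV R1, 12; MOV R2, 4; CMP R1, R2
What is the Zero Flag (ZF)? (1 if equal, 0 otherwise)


Register state trace:
  MOV R1, 12  → R1 = 12
  MOV R2, 4  → R2 = 4
  CMP R1, R2  → computes 12 - 4 = 8
  Result is nonzero, so values are not equal
ZF = 0

0


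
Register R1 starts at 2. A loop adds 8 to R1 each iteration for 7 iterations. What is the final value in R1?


Starting value: R1 = 2
  Iter 1: R1 = 2 + 8 = 10
  Iter 2: R1 = 10 + 8 = 18
  Iter 3: R1 = 18 + 8 = 26
  Iter 4: R1 = 26 + 8 = 34
  Iter 5: R1 = 34 + 8 = 42
  Iter 6: R1 = 42 + 8 = 50
  Iter 7: R1 = 50 + 8 = 58
Final: R1 = 58

58


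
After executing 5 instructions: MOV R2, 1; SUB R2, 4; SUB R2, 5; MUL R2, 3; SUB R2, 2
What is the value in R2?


Register state trace:
  MOV R2, 1  → R2 = 1
  SUB R2, 4  → R2 = 1 - 4 = -3
  SUB R2, 5  → R2 = -3 - 5 = -8
  MUL R2, 3  → R2 = -8 * 3 = -24
  SUB R2, 2  → R2 = -24 - 2 = -26
Final: R2 = -26

-26


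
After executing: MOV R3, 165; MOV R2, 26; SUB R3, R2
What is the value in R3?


Register state trace:
  MOV R3, 165  → R3 = 165
  MOV R2, 26  → R2 = 26
  SUB R3, R2  → R3 = 165 - 26 = 139
Final: R3 = 139

139


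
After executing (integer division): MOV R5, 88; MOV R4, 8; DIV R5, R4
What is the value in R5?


Register state trace:
  MOV R5, 88  → R5 = 88
  MOV R4, 8  → R4 = 8
  DIV R5, R4  → R5 = 88 // 8 = 11
Final: R5 = 11

11


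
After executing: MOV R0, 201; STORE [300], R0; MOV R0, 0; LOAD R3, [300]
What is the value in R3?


Register and memory trace:
  MOV R0, 201  → R0 = 201
  STORE [300], R0  → mem[300] = 201
  MOV R0, 0  → R0 = 0
  LOAD R3, [300]  → R3 = mem[300] = 201
Final: R3 = 201

201


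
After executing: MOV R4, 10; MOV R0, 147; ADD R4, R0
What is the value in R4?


Register state trace:
  MOV R4, 10  → R4 = 10
  MOV R0, 147  → R0 = 147
  ADD R4, R0  → R4 = 10 + 147 = 157
Final: R4 = 157

157


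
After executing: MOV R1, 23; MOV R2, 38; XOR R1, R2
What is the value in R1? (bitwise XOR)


Register state trace:
  MOV R1, 23  → R1 = 23 (0b00010111)
  MOV R2, 38  → R2 = 38 (0b00100110)
  XOR R1, R2  → R1 = 23 XOR 38 = 49 (0b00110001)
Final: R1 = 49

49


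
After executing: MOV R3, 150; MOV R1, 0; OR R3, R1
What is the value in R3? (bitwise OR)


Register state trace:
  MOV R3, 150  → R3 = 150 (0b10010110)
  MOV R1, 0  → R1 = 0 (0b00000000)
  OR R3, R1   → R3 = 150 OR 0 = 150 (0b10010110)
Final: R3 = 150

150


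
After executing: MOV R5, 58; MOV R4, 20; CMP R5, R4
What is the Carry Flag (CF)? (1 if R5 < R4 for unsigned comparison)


Register state trace:
  MOV R5, 58  → R5 = 58
  MOV R4, 20  → R4 = 20
  CMP R5, R4  → unsigned 58 - 20: no borrow
  58 >= 20, so CF = 0
CF = 0

0


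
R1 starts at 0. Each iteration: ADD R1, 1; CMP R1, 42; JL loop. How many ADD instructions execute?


Loop trace (R1 starts at 0, target 42, step 1):
  ADD #1: R1 = 0 + 1 = 1  → 1 < 42, loop
  ADD #2: R1 = 1 + 1 = 2  → 2 < 42, loop
  ADD #3: R1 = 2 + 1 = 3  → 3 < 42, loop
  ADD #4: R1 = 3 + 1 = 4  → 4 < 42, loop
  ADD #5: R1 = 4 + 1 = 5  → 5 < 42, loop
  ADD #6: R1 = 5 + 1 = 6  → 6 < 42, loop
  ADD #7: R1 = 6 + 1 = 7  → 7 < 42, loop
  ADD #8: R1 = 7 + 1 = 8  → 8 < 42, loop
  ADD #9: R1 = 8 + 1 = 9  → 9 < 42, loop
  ADD #10: R1 = 9 + 1 = 10  → 10 < 42, loop
  ADD #11: R1 = 10 + 1 = 11  → 11 < 42, loop
  ADD #12: R1 = 11 + 1 = 12  → 12 < 42, loop
  ADD #13: R1 = 12 + 1 = 13  → 13 < 42, loop
  ADD #14: R1 = 13 + 1 = 14  → 14 < 42, loop
  ADD #15: R1 = 14 + 1 = 15  → 15 < 42, loop
  ADD #16: R1 = 15 + 1 = 16  → 16 < 42, loop
  ADD #17: R1 = 16 + 1 = 17  → 17 < 42, loop
  ADD #18: R1 = 17 + 1 = 18  → 18 < 42, loop
  ADD #19: R1 = 18 + 1 = 19  → 19 < 42, loop
  ADD #20: R1 = 19 + 1 = 20  → 20 < 42, loop
  ADD #21: R1 = 20 + 1 = 21  → 21 < 42, loop
  ADD #22: R1 = 21 + 1 = 22  → 22 < 42, loop
  ADD #23: R1 = 22 + 1 = 23  → 23 < 42, loop
  ADD #24: R1 = 23 + 1 = 24  → 24 < 42, loop
  ADD #25: R1 = 24 + 1 = 25  → 25 < 42, loop
  ADD #26: R1 = 25 + 1 = 26  → 26 < 42, loop
  ADD #27: R1 = 26 + 1 = 27  → 27 < 42, loop
  ADD #28: R1 = 27 + 1 = 28  → 28 < 42, loop
  ADD #29: R1 = 28 + 1 = 29  → 29 < 42, loop
  ADD #30: R1 = 29 + 1 = 30  → 30 < 42, loop
  ADD #31: R1 = 30 + 1 = 31  → 31 < 42, loop
  ADD #32: R1 = 31 + 1 = 32  → 32 < 42, loop
  ADD #33: R1 = 32 + 1 = 33  → 33 < 42, loop
  ADD #34: R1 = 33 + 1 = 34  → 34 < 42, loop
  ADD #35: R1 = 34 + 1 = 35  → 35 < 42, loop
  ADD #36: R1 = 35 + 1 = 36  → 36 < 42, loop
  ADD #37: R1 = 36 + 1 = 37  → 37 < 42, loop
  ADD #38: R1 = 37 + 1 = 38  → 38 < 42, loop
  ADD #39: R1 = 38 + 1 = 39  → 39 < 42, loop
  ADD #40: R1 = 39 + 1 = 40  → 40 < 42, loop
  ADD #41: R1 = 40 + 1 = 41  → 41 < 42, loop
  ADD #42: R1 = 41 + 1 = 42  → 42 >= 42, exit
Total ADD instructions: 42

42


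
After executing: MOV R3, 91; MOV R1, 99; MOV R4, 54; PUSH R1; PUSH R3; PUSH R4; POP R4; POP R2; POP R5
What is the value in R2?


Stack trace (top is rightmost):
  MOV R3, 91  → R3 = 91
  MOV R1, 99  → R1 = 99
  MOV R4, 54  → R4 = 54
  PUSH R1  → stack: [99]
  PUSH R3  → stack: [99, 91]
  PUSH R4  → stack: [99, 91, 54]
  POP R4  → R4 = 54, stack: [99, 91]
  POP R2  → R2 = 91, stack: [99]
  POP R5  → R5 = 99, stack: []
Final: R2 = 91

91


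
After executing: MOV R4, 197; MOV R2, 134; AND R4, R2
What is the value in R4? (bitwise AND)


Register state trace:
  MOV R4, 197  → R4 = 197 (0b11000101)
  MOV R2, 134  → R2 = 134 (0b10000110)
  AND R4, R2  → R4 = 197 AND 134 = 132 (0b10000100)
Final: R4 = 132

132


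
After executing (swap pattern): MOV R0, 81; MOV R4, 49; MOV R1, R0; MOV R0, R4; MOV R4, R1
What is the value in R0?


Register state trace (swap pattern):
  MOV R0, 81  → R0 = 81
  MOV R4, 49  → R4 = 49
  MOV R1, R0  → R1 = 81  (save R0)
  MOV R0, R4  → R0 = 49  (R0 gets R4's value)
  MOV R4, R1  → R4 = 81  (R4 gets saved value)
Final: R0 = 49

49


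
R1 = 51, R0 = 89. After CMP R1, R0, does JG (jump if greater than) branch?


Trace:
  R1 = 51, R0 = 89
  CMP R1, R0  → compares 51 vs 89
  JG checks: is 51 greater than 89?
  51 < 89, so condition is false
Branch taken: No

No


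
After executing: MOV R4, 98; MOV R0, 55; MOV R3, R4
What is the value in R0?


Register state trace:
  MOV R4, 98  → R4 = 98
  MOV R0, 55  → R0 = 55
  MOV R3, R4  → R3 = 98
Final: R0 = 55

55


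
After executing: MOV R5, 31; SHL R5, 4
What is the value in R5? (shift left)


Register state trace:
  MOV R5, 31  → R5 = 31
  SHL R5, 4  → R5 = 31 << 4 = 31 * 2^4 = 496
Final: R5 = 496

496


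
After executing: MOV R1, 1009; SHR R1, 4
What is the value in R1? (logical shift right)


Register state trace:
  MOV R1, 1009  → R1 = 1009
  SHR R1, 4  → R1 = 1009 >> 4 = 1009 // 2^4 = 63
Final: R1 = 63

63


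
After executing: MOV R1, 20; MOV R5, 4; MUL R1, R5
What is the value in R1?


Register state trace:
  MOV R1, 20  → R1 = 20
  MOV R5, 4  → R5 = 4
  MUL R1, R5  → R1 = 20 * 4 = 80
Final: R1 = 80

80


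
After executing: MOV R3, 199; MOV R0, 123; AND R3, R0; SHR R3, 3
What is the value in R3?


Register state trace:
  MOV R3, 199  → R3 = 199 (0b11000111)
  MOV R0, 123  → R0 = 123 (0b01111011)
  AND R3, R0  → R3 = 199 AND 123 = 67 (0b01000011)
  SHR R3, 3  → R3 = 67 >> 3 = 8
Final: R3 = 8

8


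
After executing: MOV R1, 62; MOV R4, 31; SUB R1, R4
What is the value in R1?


Register state trace:
  MOV R1, 62  → R1 = 62
  MOV R4, 31  → R4 = 31
  SUB R1, R4  → R1 = 62 - 31 = 31
Final: R1 = 31

31


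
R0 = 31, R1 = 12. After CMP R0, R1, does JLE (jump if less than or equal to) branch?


Trace:
  R0 = 31, R1 = 12
  CMP R0, R1  → compares 31 vs 12
  JLE checks: is 31 less than or equal to 12?
  31 > 12, so condition is false
Branch taken: No

No


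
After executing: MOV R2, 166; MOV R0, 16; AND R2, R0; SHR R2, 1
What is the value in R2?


Register state trace:
  MOV R2, 166  → R2 = 166 (0b10100110)
  MOV R0, 16  → R0 = 16 (0b00010000)
  AND R2, R0  → R2 = 166 AND 16 = 0 (0b00000000)
  SHR R2, 1  → R2 = 0 >> 1 = 0
Final: R2 = 0

0


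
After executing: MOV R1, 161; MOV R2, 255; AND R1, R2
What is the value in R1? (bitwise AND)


Register state trace:
  MOV R1, 161  → R1 = 161 (0b10100001)
  MOV R2, 255  → R2 = 255 (0b11111111)
  AND R1, R2  → R1 = 161 AND 255 = 161 (0b10100001)
Final: R1 = 161

161


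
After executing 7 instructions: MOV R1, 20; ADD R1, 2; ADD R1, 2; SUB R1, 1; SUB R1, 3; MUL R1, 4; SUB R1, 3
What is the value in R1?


Register state trace:
  MOV R1, 20  → R1 = 20
  ADD R1, 2  → R1 = 20 + 2 = 22
  ADD R1, 2  → R1 = 22 + 2 = 24
  SUB R1, 1  → R1 = 24 - 1 = 23
  SUB R1, 3  → R1 = 23 - 3 = 20
  MUL R1, 4  → R1 = 20 * 4 = 80
  SUB R1, 3  → R1 = 80 - 3 = 77
Final: R1 = 77

77


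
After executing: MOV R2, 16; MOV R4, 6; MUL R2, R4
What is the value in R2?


Register state trace:
  MOV R2, 16  → R2 = 16
  MOV R4, 6  → R4 = 6
  MUL R2, R4  → R2 = 16 * 6 = 96
Final: R2 = 96

96


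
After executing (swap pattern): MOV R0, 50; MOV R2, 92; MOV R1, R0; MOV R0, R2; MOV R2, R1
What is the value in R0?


Register state trace (swap pattern):
  MOV R0, 50  → R0 = 50
  MOV R2, 92  → R2 = 92
  MOV R1, R0  → R1 = 50  (save R0)
  MOV R0, R2  → R0 = 92  (R0 gets R2's value)
  MOV R2, R1  → R2 = 50  (R2 gets saved value)
Final: R0 = 92

92


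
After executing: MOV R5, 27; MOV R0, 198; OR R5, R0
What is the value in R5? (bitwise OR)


Register state trace:
  MOV R5, 27  → R5 = 27 (0b00011011)
  MOV R0, 198  → R0 = 198 (0b11000110)
  OR R5, R0   → R5 = 27 OR 198 = 223 (0b11011111)
Final: R5 = 223

223


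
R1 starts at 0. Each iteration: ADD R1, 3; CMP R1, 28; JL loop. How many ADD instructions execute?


Loop trace (R1 starts at 0, target 28, step 3):
  ADD #1: R1 = 0 + 3 = 3  → 3 < 28, loop
  ADD #2: R1 = 3 + 3 = 6  → 6 < 28, loop
  ADD #3: R1 = 6 + 3 = 9  → 9 < 28, loop
  ADD #4: R1 = 9 + 3 = 12  → 12 < 28, loop
  ADD #5: R1 = 12 + 3 = 15  → 15 < 28, loop
  ADD #6: R1 = 15 + 3 = 18  → 18 < 28, loop
  ADD #7: R1 = 18 + 3 = 21  → 21 < 28, loop
  ADD #8: R1 = 21 + 3 = 24  → 24 < 28, loop
  ADD #9: R1 = 24 + 3 = 27  → 27 < 28, loop
  ADD #10: R1 = 27 + 3 = 30  → 30 >= 28, exit
Total ADD instructions: 10

10
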